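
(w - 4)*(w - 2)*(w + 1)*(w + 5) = w^4 - 23*w^2 + 18*w + 40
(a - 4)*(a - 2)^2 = a^3 - 8*a^2 + 20*a - 16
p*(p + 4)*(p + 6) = p^3 + 10*p^2 + 24*p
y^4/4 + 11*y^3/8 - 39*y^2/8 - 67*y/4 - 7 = (y/4 + 1/2)*(y - 4)*(y + 1/2)*(y + 7)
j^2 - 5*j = j*(j - 5)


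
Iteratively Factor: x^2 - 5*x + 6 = (x - 3)*(x - 2)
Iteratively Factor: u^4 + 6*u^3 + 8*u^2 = (u)*(u^3 + 6*u^2 + 8*u) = u*(u + 4)*(u^2 + 2*u) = u^2*(u + 4)*(u + 2)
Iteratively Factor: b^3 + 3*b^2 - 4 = (b - 1)*(b^2 + 4*b + 4) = (b - 1)*(b + 2)*(b + 2)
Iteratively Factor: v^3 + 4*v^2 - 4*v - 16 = (v + 2)*(v^2 + 2*v - 8) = (v - 2)*(v + 2)*(v + 4)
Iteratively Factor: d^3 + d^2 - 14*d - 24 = (d + 3)*(d^2 - 2*d - 8) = (d - 4)*(d + 3)*(d + 2)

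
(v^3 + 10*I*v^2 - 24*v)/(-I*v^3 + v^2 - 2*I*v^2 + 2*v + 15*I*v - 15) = v*(I*v^2 - 10*v - 24*I)/(v^3 + v^2*(2 + I) + v*(-15 + 2*I) - 15*I)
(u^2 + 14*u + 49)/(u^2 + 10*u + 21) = (u + 7)/(u + 3)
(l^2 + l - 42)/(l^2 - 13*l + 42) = (l + 7)/(l - 7)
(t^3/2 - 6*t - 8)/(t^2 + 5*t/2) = (t^3 - 12*t - 16)/(t*(2*t + 5))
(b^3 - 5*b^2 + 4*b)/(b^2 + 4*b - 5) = b*(b - 4)/(b + 5)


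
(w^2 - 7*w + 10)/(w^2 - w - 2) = (w - 5)/(w + 1)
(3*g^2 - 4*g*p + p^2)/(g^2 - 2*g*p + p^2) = (-3*g + p)/(-g + p)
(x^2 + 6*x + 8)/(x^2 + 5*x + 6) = (x + 4)/(x + 3)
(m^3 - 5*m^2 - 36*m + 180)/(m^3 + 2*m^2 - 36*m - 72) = (m - 5)/(m + 2)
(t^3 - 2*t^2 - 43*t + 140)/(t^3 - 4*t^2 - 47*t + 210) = (t - 4)/(t - 6)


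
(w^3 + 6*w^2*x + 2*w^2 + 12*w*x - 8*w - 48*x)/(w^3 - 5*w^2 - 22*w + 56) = (w + 6*x)/(w - 7)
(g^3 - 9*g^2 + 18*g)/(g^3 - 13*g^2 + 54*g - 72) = g/(g - 4)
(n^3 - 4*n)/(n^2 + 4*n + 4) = n*(n - 2)/(n + 2)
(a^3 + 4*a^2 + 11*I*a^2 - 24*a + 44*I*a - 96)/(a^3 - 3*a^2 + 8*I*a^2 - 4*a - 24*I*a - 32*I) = (a^2 + a*(4 + 3*I) + 12*I)/(a^2 - 3*a - 4)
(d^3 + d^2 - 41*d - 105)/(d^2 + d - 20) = (d^2 - 4*d - 21)/(d - 4)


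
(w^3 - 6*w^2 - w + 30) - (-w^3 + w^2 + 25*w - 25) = 2*w^3 - 7*w^2 - 26*w + 55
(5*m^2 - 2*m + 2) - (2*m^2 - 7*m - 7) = 3*m^2 + 5*m + 9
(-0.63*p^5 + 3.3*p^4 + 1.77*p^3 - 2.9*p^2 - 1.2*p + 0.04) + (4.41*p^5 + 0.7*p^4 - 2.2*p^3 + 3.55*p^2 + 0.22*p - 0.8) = 3.78*p^5 + 4.0*p^4 - 0.43*p^3 + 0.65*p^2 - 0.98*p - 0.76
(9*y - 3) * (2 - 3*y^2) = -27*y^3 + 9*y^2 + 18*y - 6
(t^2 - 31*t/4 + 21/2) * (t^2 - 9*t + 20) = t^4 - 67*t^3/4 + 401*t^2/4 - 499*t/2 + 210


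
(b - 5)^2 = b^2 - 10*b + 25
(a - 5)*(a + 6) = a^2 + a - 30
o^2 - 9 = (o - 3)*(o + 3)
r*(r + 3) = r^2 + 3*r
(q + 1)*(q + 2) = q^2 + 3*q + 2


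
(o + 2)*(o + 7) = o^2 + 9*o + 14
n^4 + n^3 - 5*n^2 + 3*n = n*(n - 1)^2*(n + 3)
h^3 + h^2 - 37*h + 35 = (h - 5)*(h - 1)*(h + 7)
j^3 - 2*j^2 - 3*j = j*(j - 3)*(j + 1)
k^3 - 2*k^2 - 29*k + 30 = (k - 6)*(k - 1)*(k + 5)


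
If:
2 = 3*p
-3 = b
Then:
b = -3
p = 2/3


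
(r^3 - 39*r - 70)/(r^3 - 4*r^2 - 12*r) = (r^2 - 2*r - 35)/(r*(r - 6))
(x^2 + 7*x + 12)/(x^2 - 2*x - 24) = (x + 3)/(x - 6)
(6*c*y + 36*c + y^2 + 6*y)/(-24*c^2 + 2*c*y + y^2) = (y + 6)/(-4*c + y)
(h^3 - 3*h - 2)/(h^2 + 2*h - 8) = (h^2 + 2*h + 1)/(h + 4)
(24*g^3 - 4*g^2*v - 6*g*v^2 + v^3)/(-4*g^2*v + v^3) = (-6*g + v)/v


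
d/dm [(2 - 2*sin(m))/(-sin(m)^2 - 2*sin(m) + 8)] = 2*(2*sin(m) + cos(m)^2 - 7)*cos(m)/(sin(m)^2 + 2*sin(m) - 8)^2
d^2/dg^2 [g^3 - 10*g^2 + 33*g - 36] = 6*g - 20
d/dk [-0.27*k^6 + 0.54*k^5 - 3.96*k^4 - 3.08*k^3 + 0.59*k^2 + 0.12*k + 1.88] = -1.62*k^5 + 2.7*k^4 - 15.84*k^3 - 9.24*k^2 + 1.18*k + 0.12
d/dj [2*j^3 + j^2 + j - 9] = 6*j^2 + 2*j + 1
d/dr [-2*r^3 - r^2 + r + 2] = -6*r^2 - 2*r + 1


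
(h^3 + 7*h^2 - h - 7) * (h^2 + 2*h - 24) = h^5 + 9*h^4 - 11*h^3 - 177*h^2 + 10*h + 168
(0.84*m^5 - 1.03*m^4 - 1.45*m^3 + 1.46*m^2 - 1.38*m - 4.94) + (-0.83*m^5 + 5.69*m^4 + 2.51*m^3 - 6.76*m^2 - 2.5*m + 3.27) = 0.01*m^5 + 4.66*m^4 + 1.06*m^3 - 5.3*m^2 - 3.88*m - 1.67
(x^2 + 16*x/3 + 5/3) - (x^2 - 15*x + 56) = 61*x/3 - 163/3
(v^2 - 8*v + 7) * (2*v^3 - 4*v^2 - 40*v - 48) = 2*v^5 - 20*v^4 + 6*v^3 + 244*v^2 + 104*v - 336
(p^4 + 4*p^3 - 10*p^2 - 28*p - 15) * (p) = p^5 + 4*p^4 - 10*p^3 - 28*p^2 - 15*p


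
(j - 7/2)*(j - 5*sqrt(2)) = j^2 - 5*sqrt(2)*j - 7*j/2 + 35*sqrt(2)/2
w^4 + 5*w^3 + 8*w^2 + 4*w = w*(w + 1)*(w + 2)^2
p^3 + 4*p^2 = p^2*(p + 4)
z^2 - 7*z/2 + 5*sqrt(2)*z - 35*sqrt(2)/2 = (z - 7/2)*(z + 5*sqrt(2))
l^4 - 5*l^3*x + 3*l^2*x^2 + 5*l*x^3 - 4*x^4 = (l - 4*x)*(l - x)^2*(l + x)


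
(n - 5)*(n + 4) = n^2 - n - 20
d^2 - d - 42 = (d - 7)*(d + 6)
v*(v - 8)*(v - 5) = v^3 - 13*v^2 + 40*v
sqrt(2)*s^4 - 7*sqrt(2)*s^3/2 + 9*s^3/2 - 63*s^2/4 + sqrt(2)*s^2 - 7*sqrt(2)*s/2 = s*(s - 7/2)*(s + 2*sqrt(2))*(sqrt(2)*s + 1/2)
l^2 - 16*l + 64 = (l - 8)^2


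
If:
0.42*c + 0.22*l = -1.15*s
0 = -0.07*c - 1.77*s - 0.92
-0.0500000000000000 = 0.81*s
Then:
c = -11.58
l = 22.43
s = -0.06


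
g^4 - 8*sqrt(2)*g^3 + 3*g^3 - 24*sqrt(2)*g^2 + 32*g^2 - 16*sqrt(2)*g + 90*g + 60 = (g + 1)*(g + 2)*(g - 5*sqrt(2))*(g - 3*sqrt(2))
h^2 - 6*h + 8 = (h - 4)*(h - 2)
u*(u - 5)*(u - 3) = u^3 - 8*u^2 + 15*u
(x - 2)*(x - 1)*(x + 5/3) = x^3 - 4*x^2/3 - 3*x + 10/3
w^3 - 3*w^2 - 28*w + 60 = (w - 6)*(w - 2)*(w + 5)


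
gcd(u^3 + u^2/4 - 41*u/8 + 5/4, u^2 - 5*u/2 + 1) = u - 2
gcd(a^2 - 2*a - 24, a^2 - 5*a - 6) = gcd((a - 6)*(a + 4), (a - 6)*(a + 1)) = a - 6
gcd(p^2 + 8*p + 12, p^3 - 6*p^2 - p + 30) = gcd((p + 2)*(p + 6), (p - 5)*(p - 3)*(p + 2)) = p + 2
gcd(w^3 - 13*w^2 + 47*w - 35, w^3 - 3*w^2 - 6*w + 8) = w - 1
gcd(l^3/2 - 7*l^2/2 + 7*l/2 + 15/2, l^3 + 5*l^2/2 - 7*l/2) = 1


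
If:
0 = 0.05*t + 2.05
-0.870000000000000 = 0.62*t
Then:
No Solution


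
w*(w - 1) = w^2 - w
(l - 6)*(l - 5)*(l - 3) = l^3 - 14*l^2 + 63*l - 90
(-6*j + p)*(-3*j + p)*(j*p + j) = 18*j^3*p + 18*j^3 - 9*j^2*p^2 - 9*j^2*p + j*p^3 + j*p^2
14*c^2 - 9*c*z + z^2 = (-7*c + z)*(-2*c + z)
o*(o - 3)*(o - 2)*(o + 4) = o^4 - o^3 - 14*o^2 + 24*o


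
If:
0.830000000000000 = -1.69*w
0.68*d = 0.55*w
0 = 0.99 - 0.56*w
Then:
No Solution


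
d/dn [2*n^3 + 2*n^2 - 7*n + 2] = 6*n^2 + 4*n - 7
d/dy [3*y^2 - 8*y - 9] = 6*y - 8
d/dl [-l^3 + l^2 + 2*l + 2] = -3*l^2 + 2*l + 2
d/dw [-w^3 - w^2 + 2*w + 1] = -3*w^2 - 2*w + 2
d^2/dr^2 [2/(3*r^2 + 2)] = 12*(9*r^2 - 2)/(3*r^2 + 2)^3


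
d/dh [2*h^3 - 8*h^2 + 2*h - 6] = 6*h^2 - 16*h + 2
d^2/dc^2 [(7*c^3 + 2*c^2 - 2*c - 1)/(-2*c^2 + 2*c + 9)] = 2*(-154*c^3 - 474*c^2 - 1605*c - 176)/(8*c^6 - 24*c^5 - 84*c^4 + 208*c^3 + 378*c^2 - 486*c - 729)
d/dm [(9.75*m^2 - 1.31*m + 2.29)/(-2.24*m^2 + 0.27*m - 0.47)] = (-0.3019*m^2 + 1.0942*m - 0.00260000000000005)/(5.0176*m^4 - 1.2096*m^3 + 2.1785*m^2 - 0.2538*m + 0.2209)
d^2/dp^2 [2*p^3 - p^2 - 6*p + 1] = 12*p - 2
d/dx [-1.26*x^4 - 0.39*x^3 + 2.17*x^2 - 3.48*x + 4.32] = -5.04*x^3 - 1.17*x^2 + 4.34*x - 3.48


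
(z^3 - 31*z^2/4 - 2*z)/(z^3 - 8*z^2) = (z + 1/4)/z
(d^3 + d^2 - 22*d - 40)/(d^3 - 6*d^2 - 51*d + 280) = (d^2 + 6*d + 8)/(d^2 - d - 56)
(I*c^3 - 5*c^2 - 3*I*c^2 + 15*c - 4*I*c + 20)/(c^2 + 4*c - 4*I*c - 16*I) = (I*c^3 - c^2*(5 + 3*I) + c*(15 - 4*I) + 20)/(c^2 + 4*c*(1 - I) - 16*I)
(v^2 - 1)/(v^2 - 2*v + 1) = (v + 1)/(v - 1)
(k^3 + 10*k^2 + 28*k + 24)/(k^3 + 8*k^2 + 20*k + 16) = (k + 6)/(k + 4)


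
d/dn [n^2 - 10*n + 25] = 2*n - 10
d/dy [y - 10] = 1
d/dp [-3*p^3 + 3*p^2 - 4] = 3*p*(2 - 3*p)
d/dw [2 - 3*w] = -3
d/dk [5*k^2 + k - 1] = 10*k + 1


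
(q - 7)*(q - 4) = q^2 - 11*q + 28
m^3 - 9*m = m*(m - 3)*(m + 3)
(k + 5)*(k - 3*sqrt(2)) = k^2 - 3*sqrt(2)*k + 5*k - 15*sqrt(2)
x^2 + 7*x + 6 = (x + 1)*(x + 6)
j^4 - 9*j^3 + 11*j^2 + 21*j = j*(j - 7)*(j - 3)*(j + 1)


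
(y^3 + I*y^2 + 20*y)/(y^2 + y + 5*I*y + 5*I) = y*(y - 4*I)/(y + 1)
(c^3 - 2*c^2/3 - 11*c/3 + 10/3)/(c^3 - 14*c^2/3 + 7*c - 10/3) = (c + 2)/(c - 2)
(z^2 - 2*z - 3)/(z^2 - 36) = (z^2 - 2*z - 3)/(z^2 - 36)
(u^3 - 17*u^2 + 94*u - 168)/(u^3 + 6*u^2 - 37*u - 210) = (u^2 - 11*u + 28)/(u^2 + 12*u + 35)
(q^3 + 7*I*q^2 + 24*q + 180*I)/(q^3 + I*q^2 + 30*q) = (q + 6*I)/q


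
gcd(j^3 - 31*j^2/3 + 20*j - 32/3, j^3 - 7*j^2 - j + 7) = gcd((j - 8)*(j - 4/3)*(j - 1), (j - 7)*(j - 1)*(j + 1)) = j - 1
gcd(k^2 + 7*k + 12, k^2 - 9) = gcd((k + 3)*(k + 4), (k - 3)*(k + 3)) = k + 3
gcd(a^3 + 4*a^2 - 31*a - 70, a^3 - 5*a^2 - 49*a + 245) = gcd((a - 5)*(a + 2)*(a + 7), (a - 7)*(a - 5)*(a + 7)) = a^2 + 2*a - 35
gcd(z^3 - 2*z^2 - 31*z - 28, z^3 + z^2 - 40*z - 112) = z^2 - 3*z - 28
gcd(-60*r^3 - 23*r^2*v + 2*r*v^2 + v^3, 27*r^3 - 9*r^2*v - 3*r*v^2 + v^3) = 3*r + v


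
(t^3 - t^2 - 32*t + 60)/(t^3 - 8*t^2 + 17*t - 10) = (t + 6)/(t - 1)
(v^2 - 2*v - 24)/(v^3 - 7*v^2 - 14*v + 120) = 1/(v - 5)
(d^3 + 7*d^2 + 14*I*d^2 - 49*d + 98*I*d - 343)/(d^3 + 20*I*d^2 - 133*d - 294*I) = (d + 7)/(d + 6*I)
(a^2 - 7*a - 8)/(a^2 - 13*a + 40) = (a + 1)/(a - 5)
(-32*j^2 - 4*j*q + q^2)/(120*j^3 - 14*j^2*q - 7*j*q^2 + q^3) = (-8*j + q)/(30*j^2 - 11*j*q + q^2)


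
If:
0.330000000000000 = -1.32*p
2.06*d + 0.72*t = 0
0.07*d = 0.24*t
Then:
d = 0.00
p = -0.25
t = 0.00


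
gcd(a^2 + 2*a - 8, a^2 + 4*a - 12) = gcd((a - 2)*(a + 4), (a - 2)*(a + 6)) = a - 2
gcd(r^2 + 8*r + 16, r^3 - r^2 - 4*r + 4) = 1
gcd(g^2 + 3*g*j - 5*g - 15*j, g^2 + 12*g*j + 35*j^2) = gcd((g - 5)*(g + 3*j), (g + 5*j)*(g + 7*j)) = 1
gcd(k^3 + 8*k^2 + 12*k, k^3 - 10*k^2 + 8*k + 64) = k + 2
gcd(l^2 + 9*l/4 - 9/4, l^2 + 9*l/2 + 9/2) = l + 3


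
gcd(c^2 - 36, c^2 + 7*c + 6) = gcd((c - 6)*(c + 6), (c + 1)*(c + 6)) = c + 6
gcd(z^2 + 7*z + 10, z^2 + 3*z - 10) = z + 5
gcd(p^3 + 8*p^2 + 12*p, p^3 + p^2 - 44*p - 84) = p^2 + 8*p + 12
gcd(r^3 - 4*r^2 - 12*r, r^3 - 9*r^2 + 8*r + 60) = r^2 - 4*r - 12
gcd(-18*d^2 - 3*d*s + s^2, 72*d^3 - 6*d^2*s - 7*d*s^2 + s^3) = -18*d^2 - 3*d*s + s^2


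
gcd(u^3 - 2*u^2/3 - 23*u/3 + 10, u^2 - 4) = u - 2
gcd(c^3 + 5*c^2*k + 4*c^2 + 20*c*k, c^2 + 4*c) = c^2 + 4*c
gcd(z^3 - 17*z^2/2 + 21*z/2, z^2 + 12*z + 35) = 1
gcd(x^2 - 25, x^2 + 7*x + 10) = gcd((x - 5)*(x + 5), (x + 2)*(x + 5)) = x + 5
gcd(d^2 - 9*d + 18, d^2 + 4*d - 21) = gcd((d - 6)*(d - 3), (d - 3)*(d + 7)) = d - 3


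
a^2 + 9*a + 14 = (a + 2)*(a + 7)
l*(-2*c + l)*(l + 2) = -2*c*l^2 - 4*c*l + l^3 + 2*l^2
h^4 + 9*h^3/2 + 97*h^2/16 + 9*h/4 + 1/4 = (h + 1/4)^2*(h + 2)^2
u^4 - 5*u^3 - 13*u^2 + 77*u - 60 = (u - 5)*(u - 3)*(u - 1)*(u + 4)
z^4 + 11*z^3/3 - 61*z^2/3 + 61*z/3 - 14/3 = (z - 2)*(z - 1)*(z - 1/3)*(z + 7)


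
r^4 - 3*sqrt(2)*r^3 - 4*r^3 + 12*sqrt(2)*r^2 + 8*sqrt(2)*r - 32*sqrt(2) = (r - 4)*(r - 2*sqrt(2))^2*(r + sqrt(2))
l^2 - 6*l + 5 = (l - 5)*(l - 1)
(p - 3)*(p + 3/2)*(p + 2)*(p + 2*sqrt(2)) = p^4 + p^3/2 + 2*sqrt(2)*p^3 - 15*p^2/2 + sqrt(2)*p^2 - 15*sqrt(2)*p - 9*p - 18*sqrt(2)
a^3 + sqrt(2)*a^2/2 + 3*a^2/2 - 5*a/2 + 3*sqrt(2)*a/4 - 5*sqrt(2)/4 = (a - 1)*(a + 5/2)*(a + sqrt(2)/2)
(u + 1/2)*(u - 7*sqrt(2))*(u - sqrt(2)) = u^3 - 8*sqrt(2)*u^2 + u^2/2 - 4*sqrt(2)*u + 14*u + 7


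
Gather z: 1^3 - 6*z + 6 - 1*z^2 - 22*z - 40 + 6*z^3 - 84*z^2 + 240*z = 6*z^3 - 85*z^2 + 212*z - 33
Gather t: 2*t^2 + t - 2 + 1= 2*t^2 + t - 1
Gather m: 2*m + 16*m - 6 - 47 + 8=18*m - 45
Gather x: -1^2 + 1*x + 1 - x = 0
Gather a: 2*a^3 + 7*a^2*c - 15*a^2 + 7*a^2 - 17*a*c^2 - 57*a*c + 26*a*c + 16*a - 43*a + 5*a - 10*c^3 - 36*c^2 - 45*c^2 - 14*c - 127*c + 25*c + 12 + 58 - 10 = 2*a^3 + a^2*(7*c - 8) + a*(-17*c^2 - 31*c - 22) - 10*c^3 - 81*c^2 - 116*c + 60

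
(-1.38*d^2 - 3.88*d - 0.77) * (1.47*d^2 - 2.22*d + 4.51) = -2.0286*d^4 - 2.64*d^3 + 1.2579*d^2 - 15.7894*d - 3.4727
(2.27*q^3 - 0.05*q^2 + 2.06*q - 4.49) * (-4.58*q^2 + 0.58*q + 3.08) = -10.3966*q^5 + 1.5456*q^4 - 2.4722*q^3 + 21.605*q^2 + 3.7406*q - 13.8292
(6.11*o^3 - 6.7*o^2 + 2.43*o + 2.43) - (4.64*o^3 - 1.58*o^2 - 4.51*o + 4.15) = 1.47*o^3 - 5.12*o^2 + 6.94*o - 1.72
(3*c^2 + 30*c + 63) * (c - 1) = 3*c^3 + 27*c^2 + 33*c - 63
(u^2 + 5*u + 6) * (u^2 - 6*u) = u^4 - u^3 - 24*u^2 - 36*u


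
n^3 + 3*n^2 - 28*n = n*(n - 4)*(n + 7)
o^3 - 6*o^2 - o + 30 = (o - 5)*(o - 3)*(o + 2)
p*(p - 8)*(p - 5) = p^3 - 13*p^2 + 40*p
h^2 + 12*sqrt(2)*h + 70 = (h + 5*sqrt(2))*(h + 7*sqrt(2))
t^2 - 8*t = t*(t - 8)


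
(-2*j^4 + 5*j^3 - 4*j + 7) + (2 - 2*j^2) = -2*j^4 + 5*j^3 - 2*j^2 - 4*j + 9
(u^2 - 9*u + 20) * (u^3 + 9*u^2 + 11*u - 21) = u^5 - 50*u^3 + 60*u^2 + 409*u - 420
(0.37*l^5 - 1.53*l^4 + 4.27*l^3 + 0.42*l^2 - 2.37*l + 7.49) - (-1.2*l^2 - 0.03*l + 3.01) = 0.37*l^5 - 1.53*l^4 + 4.27*l^3 + 1.62*l^2 - 2.34*l + 4.48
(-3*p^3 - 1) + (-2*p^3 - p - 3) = -5*p^3 - p - 4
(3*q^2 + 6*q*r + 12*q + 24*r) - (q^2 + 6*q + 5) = 2*q^2 + 6*q*r + 6*q + 24*r - 5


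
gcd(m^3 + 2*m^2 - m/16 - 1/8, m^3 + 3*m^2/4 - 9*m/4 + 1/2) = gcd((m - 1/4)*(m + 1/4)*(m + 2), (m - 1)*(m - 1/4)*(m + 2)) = m^2 + 7*m/4 - 1/2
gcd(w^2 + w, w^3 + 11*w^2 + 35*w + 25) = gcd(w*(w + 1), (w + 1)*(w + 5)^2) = w + 1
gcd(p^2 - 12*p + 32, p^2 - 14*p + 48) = p - 8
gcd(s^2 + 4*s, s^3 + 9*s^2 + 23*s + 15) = 1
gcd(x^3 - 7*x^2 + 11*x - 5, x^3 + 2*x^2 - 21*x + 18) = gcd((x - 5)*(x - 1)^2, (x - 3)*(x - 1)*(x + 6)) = x - 1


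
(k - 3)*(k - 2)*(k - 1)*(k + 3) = k^4 - 3*k^3 - 7*k^2 + 27*k - 18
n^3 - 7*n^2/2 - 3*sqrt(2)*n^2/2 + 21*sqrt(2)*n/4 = n*(n - 7/2)*(n - 3*sqrt(2)/2)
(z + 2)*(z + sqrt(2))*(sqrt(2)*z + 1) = sqrt(2)*z^3 + 2*sqrt(2)*z^2 + 3*z^2 + sqrt(2)*z + 6*z + 2*sqrt(2)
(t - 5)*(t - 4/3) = t^2 - 19*t/3 + 20/3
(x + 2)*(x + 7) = x^2 + 9*x + 14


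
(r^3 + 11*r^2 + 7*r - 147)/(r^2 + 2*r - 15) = (r^2 + 14*r + 49)/(r + 5)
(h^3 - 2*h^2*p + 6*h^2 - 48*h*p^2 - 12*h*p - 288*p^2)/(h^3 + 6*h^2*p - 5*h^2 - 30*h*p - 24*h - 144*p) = (h^2 - 8*h*p + 6*h - 48*p)/(h^2 - 5*h - 24)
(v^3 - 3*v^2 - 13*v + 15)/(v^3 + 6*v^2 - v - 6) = (v^2 - 2*v - 15)/(v^2 + 7*v + 6)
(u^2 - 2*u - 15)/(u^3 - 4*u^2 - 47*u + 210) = (u + 3)/(u^2 + u - 42)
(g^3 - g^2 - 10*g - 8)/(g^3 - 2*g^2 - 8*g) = (g + 1)/g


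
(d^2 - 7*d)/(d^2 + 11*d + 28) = d*(d - 7)/(d^2 + 11*d + 28)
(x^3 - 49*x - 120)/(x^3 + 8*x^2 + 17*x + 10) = (x^2 - 5*x - 24)/(x^2 + 3*x + 2)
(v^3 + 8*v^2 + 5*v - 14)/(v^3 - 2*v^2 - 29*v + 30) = (v^2 + 9*v + 14)/(v^2 - v - 30)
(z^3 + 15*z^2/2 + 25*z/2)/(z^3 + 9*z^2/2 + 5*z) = (z + 5)/(z + 2)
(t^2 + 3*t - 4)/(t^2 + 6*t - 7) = (t + 4)/(t + 7)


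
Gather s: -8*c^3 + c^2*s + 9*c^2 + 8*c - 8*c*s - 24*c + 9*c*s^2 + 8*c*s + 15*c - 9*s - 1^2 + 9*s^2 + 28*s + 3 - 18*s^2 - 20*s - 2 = -8*c^3 + 9*c^2 - c + s^2*(9*c - 9) + s*(c^2 - 1)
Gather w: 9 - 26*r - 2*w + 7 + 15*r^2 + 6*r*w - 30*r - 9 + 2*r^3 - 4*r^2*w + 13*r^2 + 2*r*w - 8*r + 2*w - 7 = 2*r^3 + 28*r^2 - 64*r + w*(-4*r^2 + 8*r)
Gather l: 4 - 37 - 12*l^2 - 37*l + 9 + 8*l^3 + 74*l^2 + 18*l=8*l^3 + 62*l^2 - 19*l - 24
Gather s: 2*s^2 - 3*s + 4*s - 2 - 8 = 2*s^2 + s - 10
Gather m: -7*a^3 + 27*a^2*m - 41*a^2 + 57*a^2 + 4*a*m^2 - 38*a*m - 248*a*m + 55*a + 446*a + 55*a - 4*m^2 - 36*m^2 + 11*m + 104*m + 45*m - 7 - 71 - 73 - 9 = -7*a^3 + 16*a^2 + 556*a + m^2*(4*a - 40) + m*(27*a^2 - 286*a + 160) - 160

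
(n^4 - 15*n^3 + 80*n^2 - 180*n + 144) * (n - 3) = n^5 - 18*n^4 + 125*n^3 - 420*n^2 + 684*n - 432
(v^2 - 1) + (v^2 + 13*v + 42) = 2*v^2 + 13*v + 41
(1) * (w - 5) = w - 5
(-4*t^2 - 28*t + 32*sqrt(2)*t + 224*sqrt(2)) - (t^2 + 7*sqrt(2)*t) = -5*t^2 - 28*t + 25*sqrt(2)*t + 224*sqrt(2)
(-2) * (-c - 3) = 2*c + 6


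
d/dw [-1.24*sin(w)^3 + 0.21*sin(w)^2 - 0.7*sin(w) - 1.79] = (-3.72*sin(w)^2 + 0.42*sin(w) - 0.7)*cos(w)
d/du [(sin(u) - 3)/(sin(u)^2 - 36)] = (6*sin(u) + cos(u)^2 - 37)*cos(u)/(sin(u)^2 - 36)^2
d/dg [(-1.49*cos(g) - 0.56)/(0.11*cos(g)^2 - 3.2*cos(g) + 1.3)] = (-0.1639*cos(g)^2 - 0.1232*cos(g) + 3.729)*sin(g)/(0.0121*cos(g)^4 - 0.704*cos(g)^3 + 10.526*cos(g)^2 - 8.32*cos(g) + 1.69)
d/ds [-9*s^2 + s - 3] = 1 - 18*s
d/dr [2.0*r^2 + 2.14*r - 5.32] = 4.0*r + 2.14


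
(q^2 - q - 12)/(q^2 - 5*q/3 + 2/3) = 3*(q^2 - q - 12)/(3*q^2 - 5*q + 2)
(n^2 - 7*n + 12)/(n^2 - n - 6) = (n - 4)/(n + 2)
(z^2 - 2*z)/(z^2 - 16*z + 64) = z*(z - 2)/(z^2 - 16*z + 64)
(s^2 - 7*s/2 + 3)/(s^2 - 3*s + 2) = (s - 3/2)/(s - 1)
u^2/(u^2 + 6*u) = u/(u + 6)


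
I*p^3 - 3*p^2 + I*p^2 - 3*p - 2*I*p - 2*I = (p + I)*(p + 2*I)*(I*p + I)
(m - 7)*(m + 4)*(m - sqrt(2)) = m^3 - 3*m^2 - sqrt(2)*m^2 - 28*m + 3*sqrt(2)*m + 28*sqrt(2)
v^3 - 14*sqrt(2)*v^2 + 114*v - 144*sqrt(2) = (v - 8*sqrt(2))*(v - 3*sqrt(2))^2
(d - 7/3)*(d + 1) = d^2 - 4*d/3 - 7/3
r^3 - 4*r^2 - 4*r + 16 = (r - 4)*(r - 2)*(r + 2)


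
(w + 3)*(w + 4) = w^2 + 7*w + 12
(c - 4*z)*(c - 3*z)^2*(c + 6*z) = c^4 - 4*c^3*z - 27*c^2*z^2 + 162*c*z^3 - 216*z^4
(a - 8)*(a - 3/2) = a^2 - 19*a/2 + 12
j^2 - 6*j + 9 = (j - 3)^2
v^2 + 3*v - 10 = (v - 2)*(v + 5)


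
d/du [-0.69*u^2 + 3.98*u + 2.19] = 3.98 - 1.38*u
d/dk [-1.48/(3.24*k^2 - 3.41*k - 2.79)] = (9.5904*k - 5.0468)/(-3.24*k^2 + 3.41*k + 2.79)^2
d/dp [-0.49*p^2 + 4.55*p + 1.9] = 4.55 - 0.98*p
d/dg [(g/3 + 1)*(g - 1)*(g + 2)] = g^2 + 8*g/3 + 1/3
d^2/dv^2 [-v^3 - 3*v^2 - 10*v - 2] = -6*v - 6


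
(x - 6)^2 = x^2 - 12*x + 36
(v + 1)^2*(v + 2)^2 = v^4 + 6*v^3 + 13*v^2 + 12*v + 4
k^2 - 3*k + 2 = (k - 2)*(k - 1)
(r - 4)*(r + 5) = r^2 + r - 20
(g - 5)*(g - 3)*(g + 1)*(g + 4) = g^4 - 3*g^3 - 21*g^2 + 43*g + 60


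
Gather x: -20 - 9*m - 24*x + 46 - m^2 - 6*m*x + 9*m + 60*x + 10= -m^2 + x*(36 - 6*m) + 36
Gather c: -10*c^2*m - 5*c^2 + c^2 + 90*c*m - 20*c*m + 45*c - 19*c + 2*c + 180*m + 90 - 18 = c^2*(-10*m - 4) + c*(70*m + 28) + 180*m + 72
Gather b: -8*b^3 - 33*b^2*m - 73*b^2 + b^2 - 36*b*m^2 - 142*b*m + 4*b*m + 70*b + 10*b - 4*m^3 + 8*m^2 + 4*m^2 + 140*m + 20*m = -8*b^3 + b^2*(-33*m - 72) + b*(-36*m^2 - 138*m + 80) - 4*m^3 + 12*m^2 + 160*m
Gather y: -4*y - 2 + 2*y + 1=-2*y - 1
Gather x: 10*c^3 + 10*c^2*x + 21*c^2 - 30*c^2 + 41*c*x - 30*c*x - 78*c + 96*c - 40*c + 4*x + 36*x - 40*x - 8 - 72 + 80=10*c^3 - 9*c^2 - 22*c + x*(10*c^2 + 11*c)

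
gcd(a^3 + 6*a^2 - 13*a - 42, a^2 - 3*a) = a - 3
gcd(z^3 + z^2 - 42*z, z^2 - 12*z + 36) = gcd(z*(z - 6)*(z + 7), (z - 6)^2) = z - 6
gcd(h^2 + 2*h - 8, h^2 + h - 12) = h + 4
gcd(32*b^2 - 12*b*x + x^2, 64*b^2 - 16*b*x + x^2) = -8*b + x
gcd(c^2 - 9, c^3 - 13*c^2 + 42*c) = 1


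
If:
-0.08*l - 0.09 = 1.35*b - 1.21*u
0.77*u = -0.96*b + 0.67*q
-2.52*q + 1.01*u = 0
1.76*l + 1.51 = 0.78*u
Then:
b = -0.01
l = -0.85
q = 0.00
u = 0.01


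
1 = 1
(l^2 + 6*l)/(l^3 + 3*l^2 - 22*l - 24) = l/(l^2 - 3*l - 4)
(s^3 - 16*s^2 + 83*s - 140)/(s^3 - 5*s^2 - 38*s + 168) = (s - 5)/(s + 6)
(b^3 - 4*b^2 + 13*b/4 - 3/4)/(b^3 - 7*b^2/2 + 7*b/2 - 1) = (2*b^2 - 7*b + 3)/(2*(b^2 - 3*b + 2))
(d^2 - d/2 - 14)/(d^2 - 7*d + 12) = (d + 7/2)/(d - 3)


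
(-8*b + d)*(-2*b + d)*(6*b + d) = 96*b^3 - 44*b^2*d - 4*b*d^2 + d^3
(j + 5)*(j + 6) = j^2 + 11*j + 30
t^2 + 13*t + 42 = (t + 6)*(t + 7)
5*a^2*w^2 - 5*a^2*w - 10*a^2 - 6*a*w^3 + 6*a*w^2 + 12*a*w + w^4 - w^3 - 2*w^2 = (-5*a + w)*(-a + w)*(w - 2)*(w + 1)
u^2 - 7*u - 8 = (u - 8)*(u + 1)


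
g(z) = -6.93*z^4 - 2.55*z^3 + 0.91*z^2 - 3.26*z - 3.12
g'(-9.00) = 19568.59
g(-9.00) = -43508.85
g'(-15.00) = 91803.19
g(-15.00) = -341974.47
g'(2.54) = -502.24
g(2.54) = -335.76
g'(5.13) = -3937.61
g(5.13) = -5139.73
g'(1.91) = -220.84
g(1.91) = -116.02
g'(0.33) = -4.49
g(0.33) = -4.27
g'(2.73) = -619.31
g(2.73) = -442.05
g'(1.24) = -65.62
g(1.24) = -27.01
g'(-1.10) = 22.38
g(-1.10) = -5.19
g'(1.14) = -52.20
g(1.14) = -21.14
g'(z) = -27.72*z^3 - 7.65*z^2 + 1.82*z - 3.26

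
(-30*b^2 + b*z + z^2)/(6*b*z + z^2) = (-5*b + z)/z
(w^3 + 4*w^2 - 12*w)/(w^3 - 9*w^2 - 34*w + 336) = w*(w - 2)/(w^2 - 15*w + 56)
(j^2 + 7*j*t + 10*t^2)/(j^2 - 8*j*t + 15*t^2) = (j^2 + 7*j*t + 10*t^2)/(j^2 - 8*j*t + 15*t^2)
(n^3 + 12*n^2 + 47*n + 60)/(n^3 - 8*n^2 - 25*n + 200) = (n^2 + 7*n + 12)/(n^2 - 13*n + 40)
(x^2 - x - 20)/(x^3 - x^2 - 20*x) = 1/x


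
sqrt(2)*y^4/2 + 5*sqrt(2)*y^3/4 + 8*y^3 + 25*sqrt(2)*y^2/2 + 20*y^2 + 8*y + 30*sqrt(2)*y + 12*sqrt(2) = (y + 1/2)*(y + 2*sqrt(2))*(y + 6*sqrt(2))*(sqrt(2)*y/2 + sqrt(2))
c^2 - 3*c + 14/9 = (c - 7/3)*(c - 2/3)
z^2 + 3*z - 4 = (z - 1)*(z + 4)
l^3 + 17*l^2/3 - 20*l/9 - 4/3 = (l - 2/3)*(l + 1/3)*(l + 6)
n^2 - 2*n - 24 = (n - 6)*(n + 4)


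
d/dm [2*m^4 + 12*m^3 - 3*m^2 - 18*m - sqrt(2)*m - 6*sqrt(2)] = 8*m^3 + 36*m^2 - 6*m - 18 - sqrt(2)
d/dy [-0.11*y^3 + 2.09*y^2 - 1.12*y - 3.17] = -0.33*y^2 + 4.18*y - 1.12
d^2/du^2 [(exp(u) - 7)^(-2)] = (4*exp(u) + 14)*exp(u)/(exp(u) - 7)^4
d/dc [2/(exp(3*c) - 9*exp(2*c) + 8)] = 6*(6 - exp(c))*exp(2*c)/(exp(3*c) - 9*exp(2*c) + 8)^2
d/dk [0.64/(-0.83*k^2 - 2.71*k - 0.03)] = (1.0624*k + 1.7344)/(0.83*k^2 + 2.71*k + 0.03)^2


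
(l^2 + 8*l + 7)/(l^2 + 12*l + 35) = (l + 1)/(l + 5)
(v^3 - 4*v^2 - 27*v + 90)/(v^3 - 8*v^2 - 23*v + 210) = (v - 3)/(v - 7)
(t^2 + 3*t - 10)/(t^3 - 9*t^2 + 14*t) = (t + 5)/(t*(t - 7))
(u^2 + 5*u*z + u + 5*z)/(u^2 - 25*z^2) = (-u - 1)/(-u + 5*z)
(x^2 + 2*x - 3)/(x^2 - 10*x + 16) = (x^2 + 2*x - 3)/(x^2 - 10*x + 16)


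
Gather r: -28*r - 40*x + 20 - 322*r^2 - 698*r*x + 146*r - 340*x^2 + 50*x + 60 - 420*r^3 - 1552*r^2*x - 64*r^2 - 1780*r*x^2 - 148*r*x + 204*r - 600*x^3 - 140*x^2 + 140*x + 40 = -420*r^3 + r^2*(-1552*x - 386) + r*(-1780*x^2 - 846*x + 322) - 600*x^3 - 480*x^2 + 150*x + 120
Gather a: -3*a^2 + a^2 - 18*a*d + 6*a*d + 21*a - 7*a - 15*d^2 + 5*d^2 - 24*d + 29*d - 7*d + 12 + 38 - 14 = -2*a^2 + a*(14 - 12*d) - 10*d^2 - 2*d + 36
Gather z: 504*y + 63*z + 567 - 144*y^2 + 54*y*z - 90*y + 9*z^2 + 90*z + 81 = -144*y^2 + 414*y + 9*z^2 + z*(54*y + 153) + 648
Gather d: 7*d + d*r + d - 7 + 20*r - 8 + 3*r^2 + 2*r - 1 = d*(r + 8) + 3*r^2 + 22*r - 16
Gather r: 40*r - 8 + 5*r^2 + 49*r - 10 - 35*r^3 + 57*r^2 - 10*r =-35*r^3 + 62*r^2 + 79*r - 18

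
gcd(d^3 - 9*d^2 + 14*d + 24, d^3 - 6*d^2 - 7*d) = d + 1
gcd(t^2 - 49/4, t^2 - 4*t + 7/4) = t - 7/2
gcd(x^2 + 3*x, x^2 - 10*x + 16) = 1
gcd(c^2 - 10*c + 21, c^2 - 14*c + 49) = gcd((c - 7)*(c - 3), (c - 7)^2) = c - 7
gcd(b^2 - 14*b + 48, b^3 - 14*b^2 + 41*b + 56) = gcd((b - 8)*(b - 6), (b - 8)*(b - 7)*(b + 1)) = b - 8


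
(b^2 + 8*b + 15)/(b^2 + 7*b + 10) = (b + 3)/(b + 2)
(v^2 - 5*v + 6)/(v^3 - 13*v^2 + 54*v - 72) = (v - 2)/(v^2 - 10*v + 24)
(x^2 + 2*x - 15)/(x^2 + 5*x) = (x - 3)/x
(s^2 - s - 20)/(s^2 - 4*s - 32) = (s - 5)/(s - 8)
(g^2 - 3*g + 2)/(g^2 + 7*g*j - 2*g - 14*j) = (g - 1)/(g + 7*j)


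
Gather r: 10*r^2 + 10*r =10*r^2 + 10*r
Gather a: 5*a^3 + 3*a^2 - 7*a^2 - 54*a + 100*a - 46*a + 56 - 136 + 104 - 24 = 5*a^3 - 4*a^2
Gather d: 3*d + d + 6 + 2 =4*d + 8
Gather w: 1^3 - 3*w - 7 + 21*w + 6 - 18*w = 0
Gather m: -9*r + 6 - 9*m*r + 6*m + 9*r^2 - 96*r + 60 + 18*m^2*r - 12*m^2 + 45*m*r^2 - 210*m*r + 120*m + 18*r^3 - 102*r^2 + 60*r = m^2*(18*r - 12) + m*(45*r^2 - 219*r + 126) + 18*r^3 - 93*r^2 - 45*r + 66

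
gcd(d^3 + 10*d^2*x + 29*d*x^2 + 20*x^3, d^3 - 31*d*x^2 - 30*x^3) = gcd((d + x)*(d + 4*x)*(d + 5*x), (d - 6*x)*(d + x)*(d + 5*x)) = d^2 + 6*d*x + 5*x^2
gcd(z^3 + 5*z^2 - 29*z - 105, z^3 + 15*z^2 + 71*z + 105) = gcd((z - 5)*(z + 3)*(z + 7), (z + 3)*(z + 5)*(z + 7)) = z^2 + 10*z + 21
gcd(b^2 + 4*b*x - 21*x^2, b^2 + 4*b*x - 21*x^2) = -b^2 - 4*b*x + 21*x^2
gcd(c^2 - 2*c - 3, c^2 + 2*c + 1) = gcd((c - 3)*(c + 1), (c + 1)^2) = c + 1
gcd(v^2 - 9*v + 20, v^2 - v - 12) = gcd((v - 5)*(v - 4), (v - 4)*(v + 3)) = v - 4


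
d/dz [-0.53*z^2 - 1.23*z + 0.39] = -1.06*z - 1.23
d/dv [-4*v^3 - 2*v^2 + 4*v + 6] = -12*v^2 - 4*v + 4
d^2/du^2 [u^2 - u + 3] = 2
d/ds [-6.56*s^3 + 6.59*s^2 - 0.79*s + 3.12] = -19.68*s^2 + 13.18*s - 0.79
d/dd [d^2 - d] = 2*d - 1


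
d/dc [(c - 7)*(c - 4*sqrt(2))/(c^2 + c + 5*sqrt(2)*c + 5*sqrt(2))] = (-(c - 7)*(c - 4*sqrt(2))*(2*c + 1 + 5*sqrt(2)) + (2*c - 7 - 4*sqrt(2))*(c^2 + c + 5*sqrt(2)*c + 5*sqrt(2)))/(c^2 + c + 5*sqrt(2)*c + 5*sqrt(2))^2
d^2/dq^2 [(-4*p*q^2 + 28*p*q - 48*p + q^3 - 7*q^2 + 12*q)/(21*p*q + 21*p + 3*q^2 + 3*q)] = 2*((-4*p + 3*q - 7)*(7*p*q + 7*p + q^2 + q)^2 - (7*p + 2*q + 1)^2*(4*p*q^2 - 28*p*q + 48*p - q^3 + 7*q^2 - 12*q) + (7*p*q + 7*p + q^2 + q)*(4*p*q^2 - 28*p*q + 48*p - q^3 + 7*q^2 - 12*q - (7*p + 2*q + 1)*(-8*p*q + 28*p + 3*q^2 - 14*q + 12)))/(3*(7*p*q + 7*p + q^2 + q)^3)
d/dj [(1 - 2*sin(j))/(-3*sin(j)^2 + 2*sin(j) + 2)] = 6*(sin(j) + cos(j)^2 - 2)*cos(j)/(3*sin(j)^2 - 2*sin(j) - 2)^2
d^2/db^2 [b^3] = 6*b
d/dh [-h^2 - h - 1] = -2*h - 1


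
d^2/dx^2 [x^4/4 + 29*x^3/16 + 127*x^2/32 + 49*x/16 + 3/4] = 3*x^2 + 87*x/8 + 127/16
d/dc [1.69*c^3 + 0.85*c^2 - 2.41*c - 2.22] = 5.07*c^2 + 1.7*c - 2.41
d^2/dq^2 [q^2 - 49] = 2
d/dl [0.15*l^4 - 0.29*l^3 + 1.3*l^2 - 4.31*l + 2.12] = 0.6*l^3 - 0.87*l^2 + 2.6*l - 4.31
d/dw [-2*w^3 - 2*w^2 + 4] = 2*w*(-3*w - 2)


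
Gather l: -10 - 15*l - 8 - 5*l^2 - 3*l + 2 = -5*l^2 - 18*l - 16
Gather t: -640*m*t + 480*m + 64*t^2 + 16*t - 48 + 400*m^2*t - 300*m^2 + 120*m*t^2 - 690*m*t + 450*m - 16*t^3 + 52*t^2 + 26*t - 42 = -300*m^2 + 930*m - 16*t^3 + t^2*(120*m + 116) + t*(400*m^2 - 1330*m + 42) - 90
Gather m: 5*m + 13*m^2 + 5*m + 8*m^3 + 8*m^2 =8*m^3 + 21*m^2 + 10*m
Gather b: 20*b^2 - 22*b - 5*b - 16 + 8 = 20*b^2 - 27*b - 8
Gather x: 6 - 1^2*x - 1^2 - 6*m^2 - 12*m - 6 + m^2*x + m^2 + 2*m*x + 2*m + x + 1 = -5*m^2 - 10*m + x*(m^2 + 2*m)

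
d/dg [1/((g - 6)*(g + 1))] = (5 - 2*g)/(g^4 - 10*g^3 + 13*g^2 + 60*g + 36)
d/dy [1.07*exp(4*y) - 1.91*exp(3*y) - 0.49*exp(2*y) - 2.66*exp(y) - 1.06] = (4.28*exp(3*y) - 5.73*exp(2*y) - 0.98*exp(y) - 2.66)*exp(y)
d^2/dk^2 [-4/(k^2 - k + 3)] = 8*(k^2 - k - (2*k - 1)^2 + 3)/(k^2 - k + 3)^3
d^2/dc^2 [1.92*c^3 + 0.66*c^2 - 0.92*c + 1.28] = 11.52*c + 1.32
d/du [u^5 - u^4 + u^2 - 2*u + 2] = 5*u^4 - 4*u^3 + 2*u - 2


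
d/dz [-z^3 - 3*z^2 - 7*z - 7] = -3*z^2 - 6*z - 7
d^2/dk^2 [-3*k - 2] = 0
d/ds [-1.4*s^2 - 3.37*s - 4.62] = -2.8*s - 3.37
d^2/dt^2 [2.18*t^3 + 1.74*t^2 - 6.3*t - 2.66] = 13.08*t + 3.48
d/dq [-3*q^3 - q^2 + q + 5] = -9*q^2 - 2*q + 1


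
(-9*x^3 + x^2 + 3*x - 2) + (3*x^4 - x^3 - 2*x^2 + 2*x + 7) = 3*x^4 - 10*x^3 - x^2 + 5*x + 5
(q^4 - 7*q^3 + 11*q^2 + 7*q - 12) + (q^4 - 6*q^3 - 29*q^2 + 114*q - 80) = 2*q^4 - 13*q^3 - 18*q^2 + 121*q - 92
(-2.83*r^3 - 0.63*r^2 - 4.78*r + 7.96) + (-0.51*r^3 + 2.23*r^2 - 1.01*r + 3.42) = -3.34*r^3 + 1.6*r^2 - 5.79*r + 11.38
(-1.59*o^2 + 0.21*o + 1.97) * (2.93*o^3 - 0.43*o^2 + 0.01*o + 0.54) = -4.6587*o^5 + 1.299*o^4 + 5.6659*o^3 - 1.7036*o^2 + 0.1331*o + 1.0638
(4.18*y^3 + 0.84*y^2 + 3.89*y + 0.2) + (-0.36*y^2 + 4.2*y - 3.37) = 4.18*y^3 + 0.48*y^2 + 8.09*y - 3.17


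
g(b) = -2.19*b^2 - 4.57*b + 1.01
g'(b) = -4.38*b - 4.57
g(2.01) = -17.02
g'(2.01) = -13.37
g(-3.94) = -14.98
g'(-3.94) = 12.69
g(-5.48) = -39.71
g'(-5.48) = 19.43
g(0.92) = -5.05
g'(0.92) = -8.60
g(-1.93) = 1.67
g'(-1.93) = 3.88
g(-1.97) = 1.51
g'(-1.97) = 4.06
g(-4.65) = -25.09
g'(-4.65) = 15.80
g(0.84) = -4.37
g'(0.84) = -8.25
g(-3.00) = -4.99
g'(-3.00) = 8.57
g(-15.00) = -423.19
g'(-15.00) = 61.13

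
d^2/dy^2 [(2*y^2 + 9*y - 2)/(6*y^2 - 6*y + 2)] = (99*y^3 - 72*y^2 - 27*y + 17)/(27*y^6 - 81*y^5 + 108*y^4 - 81*y^3 + 36*y^2 - 9*y + 1)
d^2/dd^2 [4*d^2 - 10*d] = 8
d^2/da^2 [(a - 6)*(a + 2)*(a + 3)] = 6*a - 2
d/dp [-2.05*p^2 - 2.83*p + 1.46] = -4.1*p - 2.83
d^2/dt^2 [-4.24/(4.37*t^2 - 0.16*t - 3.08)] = (-161.941712*t^2 + 5.929216*t + 4.24*(8.74*t - 0.16)*(17.48*t - 0.32) + 114.137408)/(-4.37*t^2 + 0.16*t + 3.08)^3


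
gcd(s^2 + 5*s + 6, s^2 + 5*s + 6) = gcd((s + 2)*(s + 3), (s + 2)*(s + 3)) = s^2 + 5*s + 6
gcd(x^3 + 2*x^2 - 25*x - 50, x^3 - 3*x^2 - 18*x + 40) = x - 5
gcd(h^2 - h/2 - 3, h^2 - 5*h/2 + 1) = h - 2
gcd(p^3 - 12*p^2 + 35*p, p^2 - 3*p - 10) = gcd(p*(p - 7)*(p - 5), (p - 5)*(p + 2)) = p - 5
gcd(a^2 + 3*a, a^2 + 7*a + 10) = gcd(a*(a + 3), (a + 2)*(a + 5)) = 1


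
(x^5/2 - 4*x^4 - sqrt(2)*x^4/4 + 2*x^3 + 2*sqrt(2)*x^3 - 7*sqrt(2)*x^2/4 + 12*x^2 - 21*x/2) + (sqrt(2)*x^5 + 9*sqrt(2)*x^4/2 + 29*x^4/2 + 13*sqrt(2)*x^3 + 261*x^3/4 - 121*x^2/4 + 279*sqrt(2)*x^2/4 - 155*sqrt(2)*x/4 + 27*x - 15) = x^5/2 + sqrt(2)*x^5 + 17*sqrt(2)*x^4/4 + 21*x^4/2 + 15*sqrt(2)*x^3 + 269*x^3/4 - 73*x^2/4 + 68*sqrt(2)*x^2 - 155*sqrt(2)*x/4 + 33*x/2 - 15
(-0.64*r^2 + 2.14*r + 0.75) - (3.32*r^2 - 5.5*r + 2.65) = -3.96*r^2 + 7.64*r - 1.9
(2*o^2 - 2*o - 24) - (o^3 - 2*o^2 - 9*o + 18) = -o^3 + 4*o^2 + 7*o - 42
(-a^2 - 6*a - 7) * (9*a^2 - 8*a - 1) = -9*a^4 - 46*a^3 - 14*a^2 + 62*a + 7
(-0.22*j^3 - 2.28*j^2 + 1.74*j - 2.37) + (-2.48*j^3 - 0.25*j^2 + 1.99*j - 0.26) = -2.7*j^3 - 2.53*j^2 + 3.73*j - 2.63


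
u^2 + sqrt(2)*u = u*(u + sqrt(2))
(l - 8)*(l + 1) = l^2 - 7*l - 8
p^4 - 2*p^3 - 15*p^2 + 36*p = p*(p - 3)^2*(p + 4)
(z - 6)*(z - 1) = z^2 - 7*z + 6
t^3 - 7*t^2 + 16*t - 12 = (t - 3)*(t - 2)^2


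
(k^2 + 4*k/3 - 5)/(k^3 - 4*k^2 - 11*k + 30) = (k - 5/3)/(k^2 - 7*k + 10)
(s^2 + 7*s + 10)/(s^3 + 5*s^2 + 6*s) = (s + 5)/(s*(s + 3))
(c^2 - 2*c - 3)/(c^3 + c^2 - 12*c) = (c + 1)/(c*(c + 4))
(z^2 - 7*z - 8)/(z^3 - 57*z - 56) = 1/(z + 7)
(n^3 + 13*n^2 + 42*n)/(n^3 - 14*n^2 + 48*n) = (n^2 + 13*n + 42)/(n^2 - 14*n + 48)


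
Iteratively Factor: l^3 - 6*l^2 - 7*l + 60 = (l - 4)*(l^2 - 2*l - 15) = (l - 4)*(l + 3)*(l - 5)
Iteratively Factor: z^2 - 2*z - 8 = (z - 4)*(z + 2)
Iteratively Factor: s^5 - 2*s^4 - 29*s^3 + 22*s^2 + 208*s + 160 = (s - 4)*(s^4 + 2*s^3 - 21*s^2 - 62*s - 40) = (s - 4)*(s + 1)*(s^3 + s^2 - 22*s - 40) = (s - 4)*(s + 1)*(s + 4)*(s^2 - 3*s - 10) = (s - 5)*(s - 4)*(s + 1)*(s + 4)*(s + 2)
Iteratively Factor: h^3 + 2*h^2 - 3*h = (h + 3)*(h^2 - h) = h*(h + 3)*(h - 1)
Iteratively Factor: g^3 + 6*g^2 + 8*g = (g + 2)*(g^2 + 4*g) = (g + 2)*(g + 4)*(g)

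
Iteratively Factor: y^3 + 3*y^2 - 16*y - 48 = (y + 3)*(y^2 - 16) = (y + 3)*(y + 4)*(y - 4)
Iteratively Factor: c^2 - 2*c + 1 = (c - 1)*(c - 1)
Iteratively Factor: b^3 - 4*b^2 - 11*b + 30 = (b + 3)*(b^2 - 7*b + 10) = (b - 2)*(b + 3)*(b - 5)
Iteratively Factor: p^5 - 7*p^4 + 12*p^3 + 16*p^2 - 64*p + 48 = (p - 2)*(p^4 - 5*p^3 + 2*p^2 + 20*p - 24) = (p - 2)^2*(p^3 - 3*p^2 - 4*p + 12) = (p - 2)^3*(p^2 - p - 6) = (p - 2)^3*(p + 2)*(p - 3)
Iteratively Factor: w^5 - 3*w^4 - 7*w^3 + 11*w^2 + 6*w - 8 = (w - 4)*(w^4 + w^3 - 3*w^2 - w + 2) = (w - 4)*(w + 2)*(w^3 - w^2 - w + 1) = (w - 4)*(w - 1)*(w + 2)*(w^2 - 1) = (w - 4)*(w - 1)*(w + 1)*(w + 2)*(w - 1)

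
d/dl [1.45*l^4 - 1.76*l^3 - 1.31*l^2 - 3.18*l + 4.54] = 5.8*l^3 - 5.28*l^2 - 2.62*l - 3.18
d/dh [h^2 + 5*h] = 2*h + 5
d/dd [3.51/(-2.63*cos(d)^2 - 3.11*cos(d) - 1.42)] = -(18.4626*cos(d) + 10.9161)*sin(d)/(2.63*cos(d)^2 + 3.11*cos(d) + 1.42)^2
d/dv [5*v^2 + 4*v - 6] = 10*v + 4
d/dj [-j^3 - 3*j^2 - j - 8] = -3*j^2 - 6*j - 1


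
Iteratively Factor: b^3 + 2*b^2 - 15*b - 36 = (b + 3)*(b^2 - b - 12) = (b + 3)^2*(b - 4)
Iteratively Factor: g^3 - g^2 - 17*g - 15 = (g - 5)*(g^2 + 4*g + 3) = (g - 5)*(g + 3)*(g + 1)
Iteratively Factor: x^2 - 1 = (x + 1)*(x - 1)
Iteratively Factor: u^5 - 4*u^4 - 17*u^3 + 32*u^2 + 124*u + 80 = (u + 1)*(u^4 - 5*u^3 - 12*u^2 + 44*u + 80) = (u - 4)*(u + 1)*(u^3 - u^2 - 16*u - 20) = (u - 4)*(u + 1)*(u + 2)*(u^2 - 3*u - 10) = (u - 4)*(u + 1)*(u + 2)^2*(u - 5)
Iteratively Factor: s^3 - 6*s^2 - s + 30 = (s - 3)*(s^2 - 3*s - 10) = (s - 5)*(s - 3)*(s + 2)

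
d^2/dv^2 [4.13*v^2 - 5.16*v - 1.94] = 8.26000000000000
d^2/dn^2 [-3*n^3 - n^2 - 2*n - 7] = -18*n - 2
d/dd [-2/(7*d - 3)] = 14/(7*d - 3)^2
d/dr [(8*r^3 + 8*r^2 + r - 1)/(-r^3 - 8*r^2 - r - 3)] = (-56*r^4 - 14*r^3 - 75*r^2 - 64*r - 4)/(r^6 + 16*r^5 + 66*r^4 + 22*r^3 + 49*r^2 + 6*r + 9)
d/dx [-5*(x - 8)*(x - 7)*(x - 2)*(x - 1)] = -20*x^3 + 270*x^2 - 1030*x + 990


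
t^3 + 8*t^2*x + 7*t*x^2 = t*(t + x)*(t + 7*x)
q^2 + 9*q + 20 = (q + 4)*(q + 5)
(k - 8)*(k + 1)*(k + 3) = k^3 - 4*k^2 - 29*k - 24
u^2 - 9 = (u - 3)*(u + 3)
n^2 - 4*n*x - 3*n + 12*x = (n - 3)*(n - 4*x)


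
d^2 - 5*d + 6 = (d - 3)*(d - 2)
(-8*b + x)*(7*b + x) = -56*b^2 - b*x + x^2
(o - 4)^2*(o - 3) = o^3 - 11*o^2 + 40*o - 48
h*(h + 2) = h^2 + 2*h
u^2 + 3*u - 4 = (u - 1)*(u + 4)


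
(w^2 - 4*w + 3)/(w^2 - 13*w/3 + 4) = 3*(w - 1)/(3*w - 4)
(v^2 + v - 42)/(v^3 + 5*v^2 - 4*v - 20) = (v^2 + v - 42)/(v^3 + 5*v^2 - 4*v - 20)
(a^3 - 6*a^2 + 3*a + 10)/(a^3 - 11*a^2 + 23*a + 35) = (a - 2)/(a - 7)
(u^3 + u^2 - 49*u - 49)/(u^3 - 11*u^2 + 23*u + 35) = (u + 7)/(u - 5)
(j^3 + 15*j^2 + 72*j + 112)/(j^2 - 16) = (j^2 + 11*j + 28)/(j - 4)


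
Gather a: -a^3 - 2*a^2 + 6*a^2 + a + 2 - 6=-a^3 + 4*a^2 + a - 4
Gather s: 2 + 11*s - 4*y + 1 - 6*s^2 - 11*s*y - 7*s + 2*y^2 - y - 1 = -6*s^2 + s*(4 - 11*y) + 2*y^2 - 5*y + 2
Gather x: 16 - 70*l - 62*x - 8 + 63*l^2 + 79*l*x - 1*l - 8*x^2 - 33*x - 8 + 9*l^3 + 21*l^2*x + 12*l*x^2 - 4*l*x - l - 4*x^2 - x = 9*l^3 + 63*l^2 - 72*l + x^2*(12*l - 12) + x*(21*l^2 + 75*l - 96)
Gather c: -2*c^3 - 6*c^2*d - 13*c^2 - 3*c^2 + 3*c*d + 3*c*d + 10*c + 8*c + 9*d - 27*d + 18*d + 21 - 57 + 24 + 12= -2*c^3 + c^2*(-6*d - 16) + c*(6*d + 18)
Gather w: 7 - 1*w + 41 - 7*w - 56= -8*w - 8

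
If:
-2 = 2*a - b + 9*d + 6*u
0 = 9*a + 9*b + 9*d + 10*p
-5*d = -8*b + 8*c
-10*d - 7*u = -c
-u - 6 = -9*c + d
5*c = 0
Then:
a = 3/8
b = 35/4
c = 0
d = 14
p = -333/16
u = -20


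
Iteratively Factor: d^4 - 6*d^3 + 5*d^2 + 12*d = (d)*(d^3 - 6*d^2 + 5*d + 12) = d*(d - 4)*(d^2 - 2*d - 3) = d*(d - 4)*(d - 3)*(d + 1)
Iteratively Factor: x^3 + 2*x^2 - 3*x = (x)*(x^2 + 2*x - 3) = x*(x - 1)*(x + 3)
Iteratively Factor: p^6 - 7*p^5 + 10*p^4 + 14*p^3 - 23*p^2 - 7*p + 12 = (p - 3)*(p^5 - 4*p^4 - 2*p^3 + 8*p^2 + p - 4) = (p - 3)*(p - 1)*(p^4 - 3*p^3 - 5*p^2 + 3*p + 4) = (p - 3)*(p - 1)*(p + 1)*(p^3 - 4*p^2 - p + 4) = (p - 3)*(p - 1)*(p + 1)^2*(p^2 - 5*p + 4) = (p - 4)*(p - 3)*(p - 1)*(p + 1)^2*(p - 1)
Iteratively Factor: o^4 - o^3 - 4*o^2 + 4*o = (o + 2)*(o^3 - 3*o^2 + 2*o) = (o - 2)*(o + 2)*(o^2 - o) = o*(o - 2)*(o + 2)*(o - 1)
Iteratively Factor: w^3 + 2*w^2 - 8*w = (w)*(w^2 + 2*w - 8) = w*(w + 4)*(w - 2)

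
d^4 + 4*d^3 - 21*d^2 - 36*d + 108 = (d - 3)*(d - 2)*(d + 3)*(d + 6)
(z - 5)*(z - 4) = z^2 - 9*z + 20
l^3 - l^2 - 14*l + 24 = (l - 3)*(l - 2)*(l + 4)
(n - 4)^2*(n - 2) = n^3 - 10*n^2 + 32*n - 32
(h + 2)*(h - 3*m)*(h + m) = h^3 - 2*h^2*m + 2*h^2 - 3*h*m^2 - 4*h*m - 6*m^2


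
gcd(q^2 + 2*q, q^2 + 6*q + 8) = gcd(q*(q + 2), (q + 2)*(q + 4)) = q + 2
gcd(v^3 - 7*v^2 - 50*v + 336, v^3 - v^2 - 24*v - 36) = v - 6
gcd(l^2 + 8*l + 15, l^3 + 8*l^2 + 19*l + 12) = l + 3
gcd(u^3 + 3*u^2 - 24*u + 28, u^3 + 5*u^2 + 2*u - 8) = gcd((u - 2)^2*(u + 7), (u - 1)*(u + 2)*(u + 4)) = 1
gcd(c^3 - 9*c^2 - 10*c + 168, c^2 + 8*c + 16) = c + 4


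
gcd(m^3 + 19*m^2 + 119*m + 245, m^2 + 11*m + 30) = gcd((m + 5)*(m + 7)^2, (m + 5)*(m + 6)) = m + 5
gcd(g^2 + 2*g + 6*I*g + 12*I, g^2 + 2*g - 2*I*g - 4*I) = g + 2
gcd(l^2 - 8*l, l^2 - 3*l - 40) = l - 8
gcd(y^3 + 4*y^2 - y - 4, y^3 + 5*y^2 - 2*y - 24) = y + 4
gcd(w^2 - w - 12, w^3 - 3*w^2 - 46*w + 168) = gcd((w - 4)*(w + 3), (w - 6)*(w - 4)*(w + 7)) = w - 4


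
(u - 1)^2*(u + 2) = u^3 - 3*u + 2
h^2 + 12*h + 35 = (h + 5)*(h + 7)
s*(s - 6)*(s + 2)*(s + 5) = s^4 + s^3 - 32*s^2 - 60*s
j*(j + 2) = j^2 + 2*j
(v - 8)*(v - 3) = v^2 - 11*v + 24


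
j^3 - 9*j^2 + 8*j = j*(j - 8)*(j - 1)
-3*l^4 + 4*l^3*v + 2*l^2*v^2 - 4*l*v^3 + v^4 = (-3*l + v)*(-l + v)^2*(l + v)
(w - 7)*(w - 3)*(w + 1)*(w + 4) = w^4 - 5*w^3 - 25*w^2 + 65*w + 84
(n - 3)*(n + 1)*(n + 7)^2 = n^4 + 12*n^3 + 18*n^2 - 140*n - 147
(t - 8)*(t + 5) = t^2 - 3*t - 40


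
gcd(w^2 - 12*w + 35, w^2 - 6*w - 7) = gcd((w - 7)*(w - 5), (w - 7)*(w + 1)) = w - 7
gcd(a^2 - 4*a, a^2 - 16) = a - 4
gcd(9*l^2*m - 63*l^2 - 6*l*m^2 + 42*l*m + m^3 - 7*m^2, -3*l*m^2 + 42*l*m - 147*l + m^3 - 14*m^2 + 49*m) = 3*l*m - 21*l - m^2 + 7*m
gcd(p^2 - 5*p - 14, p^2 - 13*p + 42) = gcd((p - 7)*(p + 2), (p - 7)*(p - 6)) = p - 7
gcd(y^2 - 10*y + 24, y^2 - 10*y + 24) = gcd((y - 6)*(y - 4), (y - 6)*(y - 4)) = y^2 - 10*y + 24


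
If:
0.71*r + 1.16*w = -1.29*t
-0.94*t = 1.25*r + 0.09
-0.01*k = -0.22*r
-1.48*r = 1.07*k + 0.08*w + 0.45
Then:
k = -0.40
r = -0.02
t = -0.07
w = 0.09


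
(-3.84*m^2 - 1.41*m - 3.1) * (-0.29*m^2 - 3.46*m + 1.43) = 1.1136*m^4 + 13.6953*m^3 + 0.2864*m^2 + 8.7097*m - 4.433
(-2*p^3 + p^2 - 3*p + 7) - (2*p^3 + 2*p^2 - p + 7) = -4*p^3 - p^2 - 2*p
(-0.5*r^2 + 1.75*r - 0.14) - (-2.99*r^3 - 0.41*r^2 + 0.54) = 2.99*r^3 - 0.09*r^2 + 1.75*r - 0.68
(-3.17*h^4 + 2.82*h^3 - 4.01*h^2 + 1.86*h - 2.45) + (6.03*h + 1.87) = -3.17*h^4 + 2.82*h^3 - 4.01*h^2 + 7.89*h - 0.58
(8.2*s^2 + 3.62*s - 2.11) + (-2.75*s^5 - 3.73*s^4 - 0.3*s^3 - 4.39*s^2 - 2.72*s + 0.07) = -2.75*s^5 - 3.73*s^4 - 0.3*s^3 + 3.81*s^2 + 0.9*s - 2.04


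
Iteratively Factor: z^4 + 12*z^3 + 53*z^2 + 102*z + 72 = (z + 4)*(z^3 + 8*z^2 + 21*z + 18) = (z + 3)*(z + 4)*(z^2 + 5*z + 6) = (z + 3)^2*(z + 4)*(z + 2)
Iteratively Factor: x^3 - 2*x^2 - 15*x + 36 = (x - 3)*(x^2 + x - 12) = (x - 3)*(x + 4)*(x - 3)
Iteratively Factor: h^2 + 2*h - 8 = (h + 4)*(h - 2)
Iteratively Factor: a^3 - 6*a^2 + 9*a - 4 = (a - 4)*(a^2 - 2*a + 1) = (a - 4)*(a - 1)*(a - 1)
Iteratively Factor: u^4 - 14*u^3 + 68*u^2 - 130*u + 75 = (u - 5)*(u^3 - 9*u^2 + 23*u - 15) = (u - 5)*(u - 1)*(u^2 - 8*u + 15) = (u - 5)^2*(u - 1)*(u - 3)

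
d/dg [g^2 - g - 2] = 2*g - 1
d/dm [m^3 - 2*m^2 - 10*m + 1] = 3*m^2 - 4*m - 10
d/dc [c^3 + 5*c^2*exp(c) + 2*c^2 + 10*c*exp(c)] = 5*c^2*exp(c) + 3*c^2 + 20*c*exp(c) + 4*c + 10*exp(c)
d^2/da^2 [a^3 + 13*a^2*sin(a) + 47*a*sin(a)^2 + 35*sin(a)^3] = -13*a^2*sin(a) + 52*a*cos(a) + 94*a*cos(2*a) + 6*a - sin(a)/4 + 94*sin(2*a) + 315*sin(3*a)/4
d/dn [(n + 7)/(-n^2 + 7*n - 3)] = (-n^2 + 7*n + (n + 7)*(2*n - 7) - 3)/(n^2 - 7*n + 3)^2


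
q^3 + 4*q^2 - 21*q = q*(q - 3)*(q + 7)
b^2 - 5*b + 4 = (b - 4)*(b - 1)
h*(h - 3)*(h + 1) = h^3 - 2*h^2 - 3*h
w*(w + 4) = w^2 + 4*w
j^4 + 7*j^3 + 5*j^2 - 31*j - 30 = (j - 2)*(j + 1)*(j + 3)*(j + 5)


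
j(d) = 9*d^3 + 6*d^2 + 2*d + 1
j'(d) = 27*d^2 + 12*d + 2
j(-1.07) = -5.30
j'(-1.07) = 20.07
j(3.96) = 661.90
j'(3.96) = 472.92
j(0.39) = 3.23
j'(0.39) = 10.79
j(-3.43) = -298.45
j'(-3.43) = 278.49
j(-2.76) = -148.04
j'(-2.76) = 174.56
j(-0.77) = -1.09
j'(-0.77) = 8.77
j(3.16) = 351.22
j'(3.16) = 309.53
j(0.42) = 3.57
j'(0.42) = 11.80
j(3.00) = 304.00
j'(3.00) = 281.00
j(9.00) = 7066.00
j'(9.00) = 2297.00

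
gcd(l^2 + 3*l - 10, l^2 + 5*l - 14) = l - 2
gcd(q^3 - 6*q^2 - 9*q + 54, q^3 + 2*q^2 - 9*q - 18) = q^2 - 9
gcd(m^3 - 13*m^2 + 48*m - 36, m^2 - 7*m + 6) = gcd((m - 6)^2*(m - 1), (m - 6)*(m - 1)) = m^2 - 7*m + 6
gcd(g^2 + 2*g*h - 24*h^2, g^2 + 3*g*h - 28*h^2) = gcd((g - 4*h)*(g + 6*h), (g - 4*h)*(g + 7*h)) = g - 4*h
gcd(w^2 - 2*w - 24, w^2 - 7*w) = 1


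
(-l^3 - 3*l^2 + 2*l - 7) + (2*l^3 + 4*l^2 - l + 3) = l^3 + l^2 + l - 4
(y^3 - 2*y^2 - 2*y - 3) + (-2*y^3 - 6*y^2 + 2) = -y^3 - 8*y^2 - 2*y - 1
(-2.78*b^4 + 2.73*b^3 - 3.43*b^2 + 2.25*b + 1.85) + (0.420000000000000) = -2.78*b^4 + 2.73*b^3 - 3.43*b^2 + 2.25*b + 2.27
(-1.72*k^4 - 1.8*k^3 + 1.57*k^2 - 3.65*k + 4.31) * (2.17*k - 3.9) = -3.7324*k^5 + 2.802*k^4 + 10.4269*k^3 - 14.0435*k^2 + 23.5877*k - 16.809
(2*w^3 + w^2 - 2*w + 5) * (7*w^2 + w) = 14*w^5 + 9*w^4 - 13*w^3 + 33*w^2 + 5*w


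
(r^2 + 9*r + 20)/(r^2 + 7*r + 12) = (r + 5)/(r + 3)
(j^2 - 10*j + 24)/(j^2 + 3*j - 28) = (j - 6)/(j + 7)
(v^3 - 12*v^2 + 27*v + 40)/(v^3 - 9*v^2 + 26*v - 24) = (v^3 - 12*v^2 + 27*v + 40)/(v^3 - 9*v^2 + 26*v - 24)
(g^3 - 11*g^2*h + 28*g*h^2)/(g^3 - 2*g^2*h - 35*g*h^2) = (g - 4*h)/(g + 5*h)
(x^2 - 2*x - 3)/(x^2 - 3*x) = (x + 1)/x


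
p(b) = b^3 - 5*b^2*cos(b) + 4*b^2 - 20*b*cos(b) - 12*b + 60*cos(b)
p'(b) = 5*b^2*sin(b) + 3*b^2 + 20*b*sin(b) - 10*b*cos(b) + 8*b - 60*sin(b) - 20*cos(b) - 12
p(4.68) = 138.59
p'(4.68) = -49.73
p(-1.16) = 48.28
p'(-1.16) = 49.51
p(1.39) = -2.21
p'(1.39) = -23.35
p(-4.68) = 39.84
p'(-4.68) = -28.67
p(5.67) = 67.71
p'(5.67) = -56.15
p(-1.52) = 27.97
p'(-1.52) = 61.27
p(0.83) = 20.33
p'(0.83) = -51.88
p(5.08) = 112.04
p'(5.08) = -78.62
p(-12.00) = -1362.42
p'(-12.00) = 633.75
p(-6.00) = 0.00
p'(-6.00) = 86.41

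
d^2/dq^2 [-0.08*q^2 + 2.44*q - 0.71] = -0.160000000000000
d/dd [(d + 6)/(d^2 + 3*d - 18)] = -1/(d^2 - 6*d + 9)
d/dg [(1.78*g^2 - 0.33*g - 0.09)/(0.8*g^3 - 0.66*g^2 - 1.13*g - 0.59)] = (-1.424*g^4 + 0.528*g^3 - 2.0132*g^2 - 2.2192*g + 0.093)/(0.64*g^6 - 1.056*g^5 - 1.3724*g^4 + 0.5476*g^3 + 2.0557*g^2 + 1.3334*g + 0.3481)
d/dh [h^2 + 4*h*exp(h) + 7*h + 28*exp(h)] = 4*h*exp(h) + 2*h + 32*exp(h) + 7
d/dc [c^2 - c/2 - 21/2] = 2*c - 1/2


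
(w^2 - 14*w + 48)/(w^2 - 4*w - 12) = (w - 8)/(w + 2)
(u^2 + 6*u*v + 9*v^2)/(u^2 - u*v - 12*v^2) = (u + 3*v)/(u - 4*v)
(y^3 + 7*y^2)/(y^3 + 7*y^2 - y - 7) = y^2/(y^2 - 1)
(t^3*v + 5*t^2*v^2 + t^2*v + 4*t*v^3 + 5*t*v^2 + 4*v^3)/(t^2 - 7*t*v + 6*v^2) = v*(t^3 + 5*t^2*v + t^2 + 4*t*v^2 + 5*t*v + 4*v^2)/(t^2 - 7*t*v + 6*v^2)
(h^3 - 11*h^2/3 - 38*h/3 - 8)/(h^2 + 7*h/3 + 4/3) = h - 6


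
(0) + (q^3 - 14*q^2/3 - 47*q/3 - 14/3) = q^3 - 14*q^2/3 - 47*q/3 - 14/3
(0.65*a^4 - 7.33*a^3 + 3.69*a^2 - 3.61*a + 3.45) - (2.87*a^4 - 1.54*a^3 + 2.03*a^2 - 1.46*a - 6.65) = -2.22*a^4 - 5.79*a^3 + 1.66*a^2 - 2.15*a + 10.1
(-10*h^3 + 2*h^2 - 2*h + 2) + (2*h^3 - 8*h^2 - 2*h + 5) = -8*h^3 - 6*h^2 - 4*h + 7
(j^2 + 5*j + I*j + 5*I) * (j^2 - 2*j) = j^4 + 3*j^3 + I*j^3 - 10*j^2 + 3*I*j^2 - 10*I*j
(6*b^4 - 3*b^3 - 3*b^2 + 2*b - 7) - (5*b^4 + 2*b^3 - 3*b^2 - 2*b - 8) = b^4 - 5*b^3 + 4*b + 1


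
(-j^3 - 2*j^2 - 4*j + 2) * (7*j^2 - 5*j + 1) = -7*j^5 - 9*j^4 - 19*j^3 + 32*j^2 - 14*j + 2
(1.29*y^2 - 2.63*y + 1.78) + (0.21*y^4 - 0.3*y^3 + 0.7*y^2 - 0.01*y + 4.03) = 0.21*y^4 - 0.3*y^3 + 1.99*y^2 - 2.64*y + 5.81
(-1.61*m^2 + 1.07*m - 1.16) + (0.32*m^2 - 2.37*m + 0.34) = -1.29*m^2 - 1.3*m - 0.82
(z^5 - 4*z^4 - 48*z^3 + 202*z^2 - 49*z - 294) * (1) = z^5 - 4*z^4 - 48*z^3 + 202*z^2 - 49*z - 294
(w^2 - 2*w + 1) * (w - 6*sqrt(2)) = w^3 - 6*sqrt(2)*w^2 - 2*w^2 + w + 12*sqrt(2)*w - 6*sqrt(2)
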